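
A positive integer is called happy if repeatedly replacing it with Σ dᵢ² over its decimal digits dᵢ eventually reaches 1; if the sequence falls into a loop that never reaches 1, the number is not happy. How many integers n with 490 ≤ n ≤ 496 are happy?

2

490: 490 → 97 → 130 → 10 → 1  (reaches 1)
491: 491 → 98 → 145 → 42 → 20 → 4 → 16 → 37 → 58 → 89 → 145  (repeats 145)
492: 492 → 101 → 2 → 4 → 16 → 37 → 58 → 89 → 145 → 42 → 20 → 4  (repeats 4)
493: 493 → 106 → 37 → 58 → 89 → 145 → 42 → 20 → 4 → 16 → 37  (repeats 37)
494: 494 → 113 → 11 → 2 → 4 → 16 → 37 → 58 → 89 → 145 → 42 → 20 → 4  (repeats 4)
495: 495 → 122 → 9 → 81 → 65 → 61 → 37 → 58 → 89 → 145 → 42 → 20 → 4 → 16 → 37  (repeats 37)
496: 496 → 133 → 19 → 82 → 68 → 100 → 1  (reaches 1)
happy: 490, 496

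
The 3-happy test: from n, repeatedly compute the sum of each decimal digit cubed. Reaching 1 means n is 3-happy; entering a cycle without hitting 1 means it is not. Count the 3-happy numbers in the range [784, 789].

1

784: 784 → 919 → 1459 → 919  (repeats 919)
785: 785 → 980 → 1241 → 74 → 407 → 407  (repeats 407)
786: 786 → 1071 → 345 → 216 → 225 → 141 → 66 → 432 → 99 → 1458 → 702 → 351 → 153 → 153  (repeats 153)
787: 787 → 1198 → 1243 → 100 → 1  (reaches 1)
788: 788 → 1367 → 587 → 980 → 1241 → 74 → 407 → 407  (repeats 407)
789: 789 → 1584 → 702 → 351 → 153 → 153  (repeats 153)
3-happy: 787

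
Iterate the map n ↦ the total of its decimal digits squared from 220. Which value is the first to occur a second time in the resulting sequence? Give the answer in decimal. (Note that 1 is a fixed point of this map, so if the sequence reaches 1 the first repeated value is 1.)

220 → 2² + 2² + 0² = 8
8 → 8² = 64
64 → 6² + 4² = 52
52 → 5² + 2² = 29
29 → 2² + 9² = 85
85 → 8² + 5² = 89
89 → 8² + 9² = 145
145 → 1² + 4² + 5² = 42
42 → 4² + 2² = 20
20 → 2² + 0² = 4
4 → 4² = 16
16 → 1² + 6² = 37
37 → 3² + 7² = 58
58 → 5² + 8² = 89  — 89 already appeared earlier.

89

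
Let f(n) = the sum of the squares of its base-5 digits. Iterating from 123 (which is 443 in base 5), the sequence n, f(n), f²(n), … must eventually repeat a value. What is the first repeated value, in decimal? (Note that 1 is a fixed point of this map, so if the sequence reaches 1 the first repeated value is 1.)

1

123 = (4,4,3)_5 → 4² + 4² + 3² = 41
41 = (1,3,1)_5 → 1² + 3² + 1² = 11
11 = (2,1)_5 → 2² + 1² = 5
5 = (1,0)_5 → 1² + 0² = 1  — reached the fixed point 1.
1 → 1, so 1 is the first repeated value.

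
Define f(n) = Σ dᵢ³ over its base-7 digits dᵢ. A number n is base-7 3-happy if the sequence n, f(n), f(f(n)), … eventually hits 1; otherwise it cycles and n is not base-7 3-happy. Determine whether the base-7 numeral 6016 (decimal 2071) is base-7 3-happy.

base-7 3-happy

2071 = (6,0,1,6)_7 → 6³ + 0³ + 1³ + 6³ = 433
433 = (1,1,5,6)_7 → 1³ + 1³ + 5³ + 6³ = 343
343 = (1,0,0,0)_7 → 1³ + 0³ + 0³ + 0³ = 1  — reached 1.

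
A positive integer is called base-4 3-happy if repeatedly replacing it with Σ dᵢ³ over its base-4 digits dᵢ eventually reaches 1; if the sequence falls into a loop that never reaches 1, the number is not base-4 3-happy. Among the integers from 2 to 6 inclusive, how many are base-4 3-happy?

1

2: 2 → 8 → 8  (repeats 8)
3: 3 → 27 → 36 → 9 → 9  (repeats 9)
4: 4 → 1  (reaches 1)
5: 5 → 2 → 8 → 8  (repeats 8)
6: 6 → 9 → 9  (repeats 9)
base-4 3-happy: 4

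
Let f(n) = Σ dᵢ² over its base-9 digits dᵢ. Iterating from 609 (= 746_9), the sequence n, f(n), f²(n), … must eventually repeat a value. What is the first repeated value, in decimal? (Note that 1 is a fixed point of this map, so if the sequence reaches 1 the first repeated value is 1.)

1

609 = (7,4,6)_9 → 7² + 4² + 6² = 49 + 16 + 36 = 101
101 = (1,2,2)_9 → 1² + 2² + 2² = 1 + 4 + 4 = 9
9 = (1,0)_9 → 1² + 0² = 1 + 0 = 1  — reached the fixed point 1.
1 → 1, so 1 is the first repeated value.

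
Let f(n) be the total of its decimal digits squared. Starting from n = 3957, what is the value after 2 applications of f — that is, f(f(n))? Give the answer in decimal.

3957 → 3² + 9² + 5² + 7² = 9 + 81 + 25 + 49 = 164
164 → 1² + 6² + 4² = 1 + 36 + 16 = 53

53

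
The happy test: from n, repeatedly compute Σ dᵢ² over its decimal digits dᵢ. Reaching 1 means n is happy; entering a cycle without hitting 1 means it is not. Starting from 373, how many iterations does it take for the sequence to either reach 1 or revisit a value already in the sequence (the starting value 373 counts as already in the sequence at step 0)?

373 → 3² + 7² + 3² = 67
67 → 6² + 7² = 85
85 → 8² + 5² = 89
89 → 8² + 9² = 145
145 → 1² + 4² + 5² = 42
42 → 4² + 2² = 20
20 → 2² + 0² = 4
4 → 4² = 16
16 → 1² + 6² = 37
37 → 3² + 7² = 58
58 → 5² + 8² = 89  — 89 repeats.
That took 11 steps.

11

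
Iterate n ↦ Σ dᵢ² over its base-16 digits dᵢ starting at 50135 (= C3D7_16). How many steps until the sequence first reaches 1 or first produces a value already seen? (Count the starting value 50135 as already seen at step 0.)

50135 = (12,3,13,7)_16 → 12² + 3² + 13² + 7² = 144 + 9 + 169 + 49 = 371
371 = (1,7,3)_16 → 1² + 7² + 3² = 1 + 49 + 9 = 59
59 = (3,11)_16 → 3² + 11² = 9 + 121 = 130
130 = (8,2)_16 → 8² + 2² = 64 + 4 = 68
68 = (4,4)_16 → 4² + 4² = 16 + 16 = 32
32 = (2,0)_16 → 2² + 0² = 4 + 0 = 4
4 = (4)_16 → 4² = 16
16 = (1,0)_16 → 1² + 0² = 1 + 0 = 1  — reached 1.
That took 8 steps.

8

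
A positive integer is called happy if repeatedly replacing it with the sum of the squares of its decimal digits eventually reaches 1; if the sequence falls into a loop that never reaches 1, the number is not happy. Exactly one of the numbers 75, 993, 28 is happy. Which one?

75: 75 → 74 → 65 → 61 → 37 → 58 → 89 → 145 → 42 → 20 → 4 → 16 → 37  — repeats 37 (not happy)
993: 993 → 171 → 51 → 26 → 40 → 16 → 37 → 58 → 89 → 145 → 42 → 20 → 4 → 16  — repeats 16 (not happy)
28: 28 → 68 → 100 → 1  — reaches 1 (happy)

28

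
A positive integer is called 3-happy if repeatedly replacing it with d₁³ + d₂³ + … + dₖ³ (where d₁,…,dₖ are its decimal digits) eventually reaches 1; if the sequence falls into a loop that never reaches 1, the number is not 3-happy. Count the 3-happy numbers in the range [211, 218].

211: 211 → 10 → 1  — 3-happy
212: 212 → 17 → 344 → 155 → 251 → 134 → 92 → 737 → 713 → 371 → 371  — not 3-happy
213: 213 → 36 → 243 → 99 → 1458 → 702 → 351 → 153 → 153  — not 3-happy
214: 214 → 73 → 370 → 370  — not 3-happy
215: 215 → 134 → 92 → 737 → 713 → 371 → 371  — not 3-happy
216: 216 → 225 → 141 → 66 → 432 → 99 → 1458 → 702 → 351 → 153 → 153  — not 3-happy
217: 217 → 352 → 160 → 217  — not 3-happy
218: 218 → 521 → 134 → 92 → 737 → 713 → 371 → 371  — not 3-happy
3-happy: 211

1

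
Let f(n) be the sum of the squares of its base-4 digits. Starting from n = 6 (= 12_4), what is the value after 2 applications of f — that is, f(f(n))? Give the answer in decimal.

6 = (1,2)_4 → 1² + 2² = 1 + 4 = 5
5 = (1,1)_4 → 1² + 1² = 1 + 1 = 2

2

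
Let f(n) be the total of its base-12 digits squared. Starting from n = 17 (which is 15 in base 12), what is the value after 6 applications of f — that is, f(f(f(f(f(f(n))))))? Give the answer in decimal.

17 = (1,5)_12 → 1² + 5² = 26
26 = (2,2)_12 → 2² + 2² = 8
8 = (8)_12 → 8² = 64
64 = (5,4)_12 → 5² + 4² = 41
41 = (3,5)_12 → 3² + 5² = 34
34 = (2,10)_12 → 2² + 10² = 104

104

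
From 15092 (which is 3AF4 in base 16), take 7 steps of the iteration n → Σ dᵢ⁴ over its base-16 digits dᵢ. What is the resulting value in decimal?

15092 = (3,10,15,4)_16 → 3⁴ + 10⁴ + 15⁴ + 4⁴ = 60962
60962 = (14,14,2,2)_16 → 14⁴ + 14⁴ + 2⁴ + 2⁴ = 76864
76864 = (1,2,12,4,0)_16 → 1⁴ + 2⁴ + 12⁴ + 4⁴ + 0⁴ = 21009
21009 = (5,2,1,1)_16 → 5⁴ + 2⁴ + 1⁴ + 1⁴ = 643
643 = (2,8,3)_16 → 2⁴ + 8⁴ + 3⁴ = 4193
4193 = (1,0,6,1)_16 → 1⁴ + 0⁴ + 6⁴ + 1⁴ = 1298
1298 = (5,1,2)_16 → 5⁴ + 1⁴ + 2⁴ = 642

642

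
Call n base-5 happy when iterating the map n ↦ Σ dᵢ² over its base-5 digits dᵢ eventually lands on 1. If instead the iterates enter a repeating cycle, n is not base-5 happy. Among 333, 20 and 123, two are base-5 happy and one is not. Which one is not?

333: 333 → 23 → 25 → 1  — reaches 1 (base-5 happy)
20: 20 → 16 → 10 → 4 → 16  — repeats 16 (not base-5 happy)
123: 123 → 41 → 11 → 5 → 1  — reaches 1 (base-5 happy)

20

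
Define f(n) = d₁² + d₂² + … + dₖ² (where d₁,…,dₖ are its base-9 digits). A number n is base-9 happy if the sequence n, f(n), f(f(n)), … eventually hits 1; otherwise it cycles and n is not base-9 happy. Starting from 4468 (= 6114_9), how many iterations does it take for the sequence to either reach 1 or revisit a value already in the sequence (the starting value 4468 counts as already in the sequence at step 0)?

5

4468 = (6,1,1,4)_9 → 6² + 1² + 1² + 4² = 36 + 1 + 1 + 16 = 54
54 = (6,0)_9 → 6² + 0² = 36 + 0 = 36
36 = (4,0)_9 → 4² + 0² = 16 + 0 = 16
16 = (1,7)_9 → 1² + 7² = 1 + 49 = 50
50 = (5,5)_9 → 5² + 5² = 25 + 25 = 50  — 50 repeats.
That took 5 steps.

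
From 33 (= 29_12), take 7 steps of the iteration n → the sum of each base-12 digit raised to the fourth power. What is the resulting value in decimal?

33 = (2,9)_12 → 2⁴ + 9⁴ = 16 + 6561 = 6577
6577 = (3,9,8,1)_12 → 3⁴ + 9⁴ + 8⁴ + 1⁴ = 81 + 6561 + 4096 + 1 = 10739
10739 = (6,2,6,11)_12 → 6⁴ + 2⁴ + 6⁴ + 11⁴ = 1296 + 16 + 1296 + 14641 = 17249
17249 = (9,11,9,5)_12 → 9⁴ + 11⁴ + 9⁴ + 5⁴ = 6561 + 14641 + 6561 + 625 = 28388
28388 = (1,4,5,1,8)_12 → 1⁴ + 4⁴ + 5⁴ + 1⁴ + 8⁴ = 1 + 256 + 625 + 1 + 4096 = 4979
4979 = (2,10,6,11)_12 → 2⁴ + 10⁴ + 6⁴ + 11⁴ = 16 + 10000 + 1296 + 14641 = 25953
25953 = (1,3,0,2,9)_12 → 1⁴ + 3⁴ + 0⁴ + 2⁴ + 9⁴ = 1 + 81 + 0 + 16 + 6561 = 6659

6659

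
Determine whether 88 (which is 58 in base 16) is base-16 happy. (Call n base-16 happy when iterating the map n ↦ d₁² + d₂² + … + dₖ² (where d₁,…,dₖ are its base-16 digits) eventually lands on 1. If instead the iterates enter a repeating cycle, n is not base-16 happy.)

base-16 happy

88 = (5,8)_16 → 5² + 8² = 89
89 = (5,9)_16 → 5² + 9² = 106
106 = (6,10)_16 → 6² + 10² = 136
136 = (8,8)_16 → 8² + 8² = 128
128 = (8,0)_16 → 8² + 0² = 64
64 = (4,0)_16 → 4² + 0² = 16
16 = (1,0)_16 → 1² + 0² = 1  — reached 1.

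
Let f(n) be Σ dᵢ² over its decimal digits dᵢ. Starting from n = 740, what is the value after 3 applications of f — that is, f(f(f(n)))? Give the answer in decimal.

37

740 → 7² + 4² + 0² = 49 + 16 + 0 = 65
65 → 6² + 5² = 36 + 25 = 61
61 → 6² + 1² = 36 + 1 = 37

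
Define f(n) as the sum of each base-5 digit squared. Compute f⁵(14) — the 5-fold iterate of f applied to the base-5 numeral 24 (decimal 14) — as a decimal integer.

14 = (2,4)_5 → 20
20 = (4,0)_5 → 16
16 = (3,1)_5 → 10
10 = (2,0)_5 → 4
4 = (4)_5 → 16

16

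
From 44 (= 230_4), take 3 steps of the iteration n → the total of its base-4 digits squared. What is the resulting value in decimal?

44 = (2,3,0)_4 → 2² + 3² + 0² = 13
13 = (3,1)_4 → 3² + 1² = 10
10 = (2,2)_4 → 2² + 2² = 8

8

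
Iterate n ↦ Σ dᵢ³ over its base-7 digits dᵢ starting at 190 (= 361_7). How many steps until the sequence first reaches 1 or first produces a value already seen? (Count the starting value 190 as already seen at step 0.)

190 = (3,6,1)_7 → 3³ + 6³ + 1³ = 244
244 = (4,6,6)_7 → 4³ + 6³ + 6³ = 496
496 = (1,3,0,6)_7 → 1³ + 3³ + 0³ + 6³ = 244  — 244 repeats.
That took 3 steps.

3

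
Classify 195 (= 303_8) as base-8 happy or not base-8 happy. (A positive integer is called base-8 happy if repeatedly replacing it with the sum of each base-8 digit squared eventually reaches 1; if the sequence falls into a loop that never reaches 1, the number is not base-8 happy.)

195 = (3,0,3)_8 → 3² + 0² + 3² = 18
18 = (2,2)_8 → 2² + 2² = 8
8 = (1,0)_8 → 1² + 0² = 1  — reached 1.

base-8 happy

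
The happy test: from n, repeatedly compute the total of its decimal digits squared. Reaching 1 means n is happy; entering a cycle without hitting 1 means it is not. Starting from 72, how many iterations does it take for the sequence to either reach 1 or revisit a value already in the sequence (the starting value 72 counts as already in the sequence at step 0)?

14

72 → 7² + 2² = 53
53 → 5² + 3² = 34
34 → 3² + 4² = 25
25 → 2² + 5² = 29
29 → 2² + 9² = 85
85 → 8² + 5² = 89
89 → 8² + 9² = 145
145 → 1² + 4² + 5² = 42
42 → 4² + 2² = 20
20 → 2² + 0² = 4
4 → 4² = 16
16 → 1² + 6² = 37
37 → 3² + 7² = 58
58 → 5² + 8² = 89  — 89 repeats.
That took 14 steps.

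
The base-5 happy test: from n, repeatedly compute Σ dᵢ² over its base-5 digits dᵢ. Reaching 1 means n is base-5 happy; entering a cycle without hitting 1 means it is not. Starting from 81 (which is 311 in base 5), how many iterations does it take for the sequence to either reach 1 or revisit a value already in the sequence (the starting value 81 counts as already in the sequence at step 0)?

3

81 = (3,1,1)_5 → 3² + 1² + 1² = 9 + 1 + 1 = 11
11 = (2,1)_5 → 2² + 1² = 4 + 1 = 5
5 = (1,0)_5 → 1² + 0² = 1 + 0 = 1  — reached 1.
That took 3 steps.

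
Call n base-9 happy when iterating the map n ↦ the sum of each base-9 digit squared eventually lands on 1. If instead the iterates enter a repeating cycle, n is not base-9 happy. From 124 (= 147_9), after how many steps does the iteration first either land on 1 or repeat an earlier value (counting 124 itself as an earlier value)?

6

124 = (1,4,7)_9 → 1² + 4² + 7² = 66
66 = (7,3)_9 → 7² + 3² = 58
58 = (6,4)_9 → 6² + 4² = 52
52 = (5,7)_9 → 5² + 7² = 74
74 = (8,2)_9 → 8² + 2² = 68
68 = (7,5)_9 → 7² + 5² = 74  — 74 repeats.
That took 6 steps.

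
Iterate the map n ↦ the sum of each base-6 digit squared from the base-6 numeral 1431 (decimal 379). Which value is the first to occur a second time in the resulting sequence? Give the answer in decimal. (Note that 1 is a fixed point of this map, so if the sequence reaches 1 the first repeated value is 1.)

379 = (1,4,3,1)_6 → 1² + 4² + 3² + 1² = 1 + 16 + 9 + 1 = 27
27 = (4,3)_6 → 4² + 3² = 16 + 9 = 25
25 = (4,1)_6 → 4² + 1² = 16 + 1 = 17
17 = (2,5)_6 → 2² + 5² = 4 + 25 = 29
29 = (4,5)_6 → 4² + 5² = 16 + 25 = 41
41 = (1,0,5)_6 → 1² + 0² + 5² = 1 + 0 + 25 = 26
26 = (4,2)_6 → 4² + 2² = 16 + 4 = 20
20 = (3,2)_6 → 3² + 2² = 9 + 4 = 13
13 = (2,1)_6 → 2² + 1² = 4 + 1 = 5
5 = (5)_6 → 5² = 25  — 25 already appeared earlier.

25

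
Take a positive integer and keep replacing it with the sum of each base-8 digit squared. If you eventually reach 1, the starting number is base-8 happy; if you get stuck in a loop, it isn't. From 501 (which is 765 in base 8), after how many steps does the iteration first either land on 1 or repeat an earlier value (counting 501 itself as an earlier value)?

11

501 = (7,6,5)_8 → 7² + 6² + 5² = 49 + 36 + 25 = 110
110 = (1,5,6)_8 → 1² + 5² + 6² = 1 + 25 + 36 = 62
62 = (7,6)_8 → 7² + 6² = 49 + 36 = 85
85 = (1,2,5)_8 → 1² + 2² + 5² = 1 + 4 + 25 = 30
30 = (3,6)_8 → 3² + 6² = 9 + 36 = 45
45 = (5,5)_8 → 5² + 5² = 25 + 25 = 50
50 = (6,2)_8 → 6² + 2² = 36 + 4 = 40
40 = (5,0)_8 → 5² + 0² = 25 + 0 = 25
25 = (3,1)_8 → 3² + 1² = 9 + 1 = 10
10 = (1,2)_8 → 1² + 2² = 1 + 4 = 5
5 = (5)_8 → 5² = 25  — 25 repeats.
That took 11 steps.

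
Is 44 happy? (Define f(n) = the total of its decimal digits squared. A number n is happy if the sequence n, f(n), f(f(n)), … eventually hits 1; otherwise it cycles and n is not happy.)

happy

44 → 32
32 → 13
13 → 10
10 → 1  — reached 1.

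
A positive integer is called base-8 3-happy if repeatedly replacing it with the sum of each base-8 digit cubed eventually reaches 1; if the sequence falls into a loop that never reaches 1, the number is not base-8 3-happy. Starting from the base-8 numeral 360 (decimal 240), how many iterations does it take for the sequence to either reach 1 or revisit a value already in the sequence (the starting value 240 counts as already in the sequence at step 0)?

5

240 = (3,6,0)_8 → 3³ + 6³ + 0³ = 243
243 = (3,6,3)_8 → 3³ + 6³ + 3³ = 270
270 = (4,1,6)_8 → 4³ + 1³ + 6³ = 281
281 = (4,3,1)_8 → 4³ + 3³ + 1³ = 92
92 = (1,3,4)_8 → 1³ + 3³ + 4³ = 92  — 92 repeats.
That took 5 steps.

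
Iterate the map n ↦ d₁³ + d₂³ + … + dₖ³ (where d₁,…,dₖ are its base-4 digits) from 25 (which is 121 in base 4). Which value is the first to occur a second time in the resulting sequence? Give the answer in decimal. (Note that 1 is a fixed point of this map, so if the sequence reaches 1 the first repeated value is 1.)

25 = (1,2,1)_4 → 10
10 = (2,2)_4 → 16
16 = (1,0,0)_4 → 1  — reached the fixed point 1.
1 → 1, so 1 is the first repeated value.

1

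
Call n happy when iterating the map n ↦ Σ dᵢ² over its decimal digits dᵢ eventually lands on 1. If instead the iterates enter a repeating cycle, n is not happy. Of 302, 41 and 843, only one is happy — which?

302: 302 → 13 → 10 → 1  — reaches 1 (happy)
41: 41 → 17 → 50 → 25 → 29 → 85 → 89 → 145 → 42 → 20 → 4 → 16 → 37 → 58 → 89  — repeats 89 (not happy)
843: 843 → 89 → 145 → 42 → 20 → 4 → 16 → 37 → 58 → 89  — repeats 89 (not happy)

302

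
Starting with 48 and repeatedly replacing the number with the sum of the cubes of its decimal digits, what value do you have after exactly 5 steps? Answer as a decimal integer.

48 → 4³ + 8³ = 576
576 → 5³ + 7³ + 6³ = 684
684 → 6³ + 8³ + 4³ = 792
792 → 7³ + 9³ + 2³ = 1080
1080 → 1³ + 0³ + 8³ + 0³ = 513

513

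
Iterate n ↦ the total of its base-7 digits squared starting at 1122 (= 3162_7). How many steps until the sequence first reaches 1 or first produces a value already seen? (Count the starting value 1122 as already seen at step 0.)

6

1122 = (3,1,6,2)_7 → 3² + 1² + 6² + 2² = 50
50 = (1,0,1)_7 → 1² + 0² + 1² = 2
2 = (2)_7 → 2² = 4
4 = (4)_7 → 4² = 16
16 = (2,2)_7 → 2² + 2² = 8
8 = (1,1)_7 → 1² + 1² = 2  — 2 repeats.
That took 6 steps.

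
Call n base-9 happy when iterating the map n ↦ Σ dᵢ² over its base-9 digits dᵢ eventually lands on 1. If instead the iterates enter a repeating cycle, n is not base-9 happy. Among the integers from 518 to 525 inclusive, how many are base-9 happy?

1

518: 518 → 70 → 98 → 66 → 58 → 52 → 74 → 68 → 74  (repeats 74)
519: 519 → 81 → 1  (reaches 1)
520: 520 → 94 → 18 → 4 → 16 → 50 → 50  (repeats 50)
521: 521 → 109 → 11 → 5 → 25 → 53 → 89 → 65 → 53  (repeats 53)
522: 522 → 52 → 74 → 68 → 74  (repeats 74)
523: 523 → 53 → 89 → 65 → 53  (repeats 53)
524: 524 → 56 → 40 → 32 → 34 → 58 → 52 → 74 → 68 → 74  (repeats 74)
525: 525 → 61 → 85 → 17 → 65 → 53 → 89 → 65  (repeats 65)
base-9 happy: 519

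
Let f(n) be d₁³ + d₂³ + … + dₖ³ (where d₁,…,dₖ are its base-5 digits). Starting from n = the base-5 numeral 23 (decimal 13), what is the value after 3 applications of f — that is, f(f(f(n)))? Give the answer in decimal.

65

13 = (2,3)_5 → 2³ + 3³ = 35
35 = (1,2,0)_5 → 1³ + 2³ + 0³ = 9
9 = (1,4)_5 → 1³ + 4³ = 65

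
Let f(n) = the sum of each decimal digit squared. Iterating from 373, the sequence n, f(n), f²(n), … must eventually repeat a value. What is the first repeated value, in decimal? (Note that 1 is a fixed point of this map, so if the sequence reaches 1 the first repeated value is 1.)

373 → 3² + 7² + 3² = 9 + 49 + 9 = 67
67 → 6² + 7² = 36 + 49 = 85
85 → 8² + 5² = 64 + 25 = 89
89 → 8² + 9² = 64 + 81 = 145
145 → 1² + 4² + 5² = 1 + 16 + 25 = 42
42 → 4² + 2² = 16 + 4 = 20
20 → 2² + 0² = 4 + 0 = 4
4 → 4² = 16
16 → 1² + 6² = 1 + 36 = 37
37 → 3² + 7² = 9 + 49 = 58
58 → 5² + 8² = 25 + 64 = 89  — 89 already appeared earlier.

89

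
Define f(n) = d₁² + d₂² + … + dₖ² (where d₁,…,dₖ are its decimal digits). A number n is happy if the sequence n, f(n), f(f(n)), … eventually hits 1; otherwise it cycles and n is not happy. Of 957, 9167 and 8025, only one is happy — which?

957: 957 → 155 → 51 → 26 → 40 → 16 → 37 → 58 → 89 → 145 → 42 → 20 → 4 → 16  — repeats 16 (not happy)
9167: 9167 → 167 → 86 → 100 → 1  — reaches 1 (happy)
8025: 8025 → 93 → 90 → 81 → 65 → 61 → 37 → 58 → 89 → 145 → 42 → 20 → 4 → 16 → 37  — repeats 37 (not happy)

9167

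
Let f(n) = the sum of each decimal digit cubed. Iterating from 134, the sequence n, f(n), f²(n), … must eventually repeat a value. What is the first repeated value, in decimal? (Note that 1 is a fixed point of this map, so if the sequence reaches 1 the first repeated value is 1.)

134 → 1³ + 3³ + 4³ = 1 + 27 + 64 = 92
92 → 9³ + 2³ = 729 + 8 = 737
737 → 7³ + 3³ + 7³ = 343 + 27 + 343 = 713
713 → 7³ + 1³ + 3³ = 343 + 1 + 27 = 371
371 → 3³ + 7³ + 1³ = 27 + 343 + 1 = 371  — 371 already appeared earlier.

371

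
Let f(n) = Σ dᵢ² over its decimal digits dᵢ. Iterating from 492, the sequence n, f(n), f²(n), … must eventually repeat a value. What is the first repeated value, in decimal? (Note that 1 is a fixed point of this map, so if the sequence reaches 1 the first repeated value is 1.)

492 → 4² + 9² + 2² = 101
101 → 1² + 0² + 1² = 2
2 → 2² = 4
4 → 4² = 16
16 → 1² + 6² = 37
37 → 3² + 7² = 58
58 → 5² + 8² = 89
89 → 8² + 9² = 145
145 → 1² + 4² + 5² = 42
42 → 4² + 2² = 20
20 → 2² + 0² = 4  — 4 already appeared earlier.

4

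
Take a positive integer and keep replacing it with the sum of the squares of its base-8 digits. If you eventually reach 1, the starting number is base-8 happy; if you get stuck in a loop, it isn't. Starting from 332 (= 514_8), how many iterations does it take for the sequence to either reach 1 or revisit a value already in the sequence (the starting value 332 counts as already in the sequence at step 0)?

332 = (5,1,4)_8 → 5² + 1² + 4² = 25 + 1 + 16 = 42
42 = (5,2)_8 → 5² + 2² = 25 + 4 = 29
29 = (3,5)_8 → 3² + 5² = 9 + 25 = 34
34 = (4,2)_8 → 4² + 2² = 16 + 4 = 20
20 = (2,4)_8 → 2² + 4² = 4 + 16 = 20  — 20 repeats.
That took 5 steps.

5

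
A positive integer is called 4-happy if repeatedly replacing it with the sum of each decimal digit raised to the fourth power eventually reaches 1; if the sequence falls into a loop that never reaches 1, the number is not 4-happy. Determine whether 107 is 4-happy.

not 4-happy

107 → 1⁴ + 0⁴ + 7⁴ = 2402
2402 → 2⁴ + 4⁴ + 0⁴ + 2⁴ = 288
288 → 2⁴ + 8⁴ + 8⁴ = 8208
8208 → 8⁴ + 2⁴ + 0⁴ + 8⁴ = 8208  — 8208 already seen; the sequence cycles without reaching 1.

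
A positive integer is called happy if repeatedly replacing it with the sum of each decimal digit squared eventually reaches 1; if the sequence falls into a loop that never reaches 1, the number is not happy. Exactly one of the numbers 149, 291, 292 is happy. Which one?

149: 149 → 98 → 145 → 42 → 20 → 4 → 16 → 37 → 58 → 89 → 145  — repeats 145 (not happy)
291: 291 → 86 → 100 → 1  — reaches 1 (happy)
292: 292 → 89 → 145 → 42 → 20 → 4 → 16 → 37 → 58 → 89  — repeats 89 (not happy)

291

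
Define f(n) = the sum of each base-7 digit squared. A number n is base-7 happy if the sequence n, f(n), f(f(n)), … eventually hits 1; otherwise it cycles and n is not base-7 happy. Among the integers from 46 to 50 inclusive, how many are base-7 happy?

46: 46 → 52 → 10 → 10  (repeats 10)
47: 47 → 61 → 27 → 45 → 45  (repeats 45)
48: 48 → 72 → 14 → 4 → 16 → 8 → 2 → 4  (repeats 4)
49: 49 → 1  (reaches 1)
50: 50 → 2 → 4 → 16 → 8 → 2  (repeats 2)
base-7 happy: 49

1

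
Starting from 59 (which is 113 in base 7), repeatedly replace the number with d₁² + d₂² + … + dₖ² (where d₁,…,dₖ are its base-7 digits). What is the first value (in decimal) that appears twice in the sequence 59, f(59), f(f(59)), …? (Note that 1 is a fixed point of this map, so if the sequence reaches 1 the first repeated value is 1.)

59 = (1,1,3)_7 → 11
11 = (1,4)_7 → 17
17 = (2,3)_7 → 13
13 = (1,6)_7 → 37
37 = (5,2)_7 → 29
29 = (4,1)_7 → 17  — 17 already appeared earlier.

17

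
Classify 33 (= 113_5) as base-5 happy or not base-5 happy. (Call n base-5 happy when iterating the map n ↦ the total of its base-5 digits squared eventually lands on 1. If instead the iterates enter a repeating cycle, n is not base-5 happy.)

33 = (1,1,3)_5 → 1² + 1² + 3² = 11
11 = (2,1)_5 → 2² + 1² = 5
5 = (1,0)_5 → 1² + 0² = 1  — reached 1.

base-5 happy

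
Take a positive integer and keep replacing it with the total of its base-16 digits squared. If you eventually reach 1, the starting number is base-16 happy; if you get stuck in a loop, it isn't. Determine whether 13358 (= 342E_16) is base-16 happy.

13358 = (3,4,2,14)_16 → 3² + 4² + 2² + 14² = 9 + 16 + 4 + 196 = 225
225 = (14,1)_16 → 14² + 1² = 196 + 1 = 197
197 = (12,5)_16 → 12² + 5² = 144 + 25 = 169
169 = (10,9)_16 → 10² + 9² = 100 + 81 = 181
181 = (11,5)_16 → 11² + 5² = 121 + 25 = 146
146 = (9,2)_16 → 9² + 2² = 81 + 4 = 85
85 = (5,5)_16 → 5² + 5² = 25 + 25 = 50
50 = (3,2)_16 → 3² + 2² = 9 + 4 = 13
13 = (13)_16 → 13² = 169  — 169 already seen; the sequence cycles without reaching 1.

not base-16 happy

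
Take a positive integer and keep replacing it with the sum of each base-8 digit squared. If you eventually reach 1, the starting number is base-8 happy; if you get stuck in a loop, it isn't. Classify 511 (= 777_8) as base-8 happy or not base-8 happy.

not base-8 happy

511 = (7,7,7)_8 → 7² + 7² + 7² = 147
147 = (2,2,3)_8 → 2² + 2² + 3² = 17
17 = (2,1)_8 → 2² + 1² = 5
5 = (5)_8 → 5² = 25
25 = (3,1)_8 → 3² + 1² = 10
10 = (1,2)_8 → 1² + 2² = 5  — 5 already seen; the sequence cycles without reaching 1.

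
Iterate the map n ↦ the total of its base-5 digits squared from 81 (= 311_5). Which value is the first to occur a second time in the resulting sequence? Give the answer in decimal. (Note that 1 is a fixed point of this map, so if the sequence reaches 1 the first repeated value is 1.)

1

81 = (3,1,1)_5 → 3² + 1² + 1² = 9 + 1 + 1 = 11
11 = (2,1)_5 → 2² + 1² = 4 + 1 = 5
5 = (1,0)_5 → 1² + 0² = 1 + 0 = 1  — reached the fixed point 1.
1 → 1, so 1 is the first repeated value.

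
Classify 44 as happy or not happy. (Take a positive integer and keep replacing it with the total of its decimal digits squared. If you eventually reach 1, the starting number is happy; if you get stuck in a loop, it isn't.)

44 → 4² + 4² = 16 + 16 = 32
32 → 3² + 2² = 9 + 4 = 13
13 → 1² + 3² = 1 + 9 = 10
10 → 1² + 0² = 1 + 0 = 1  — reached 1.

happy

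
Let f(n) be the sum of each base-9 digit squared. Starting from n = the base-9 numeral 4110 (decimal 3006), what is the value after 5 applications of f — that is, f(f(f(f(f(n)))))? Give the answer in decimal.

50

3006 = (4,1,1,0)_9 → 4² + 1² + 1² + 0² = 18
18 = (2,0)_9 → 2² + 0² = 4
4 = (4)_9 → 4² = 16
16 = (1,7)_9 → 1² + 7² = 50
50 = (5,5)_9 → 5² + 5² = 50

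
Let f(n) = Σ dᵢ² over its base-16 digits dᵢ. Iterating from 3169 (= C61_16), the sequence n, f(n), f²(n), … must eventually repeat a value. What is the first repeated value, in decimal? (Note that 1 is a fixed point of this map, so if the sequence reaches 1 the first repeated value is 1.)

181

3169 = (12,6,1)_16 → 181
181 = (11,5)_16 → 146
146 = (9,2)_16 → 85
85 = (5,5)_16 → 50
50 = (3,2)_16 → 13
13 = (13)_16 → 169
169 = (10,9)_16 → 181  — 181 already appeared earlier.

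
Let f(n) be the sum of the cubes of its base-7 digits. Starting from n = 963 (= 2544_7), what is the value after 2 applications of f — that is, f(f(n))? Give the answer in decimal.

141

963 = (2,5,4,4)_7 → 2³ + 5³ + 4³ + 4³ = 261
261 = (5,2,2)_7 → 5³ + 2³ + 2³ = 141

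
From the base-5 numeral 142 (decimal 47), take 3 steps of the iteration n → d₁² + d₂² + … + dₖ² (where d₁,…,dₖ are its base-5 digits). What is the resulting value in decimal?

13

47 = (1,4,2)_5 → 21
21 = (4,1)_5 → 17
17 = (3,2)_5 → 13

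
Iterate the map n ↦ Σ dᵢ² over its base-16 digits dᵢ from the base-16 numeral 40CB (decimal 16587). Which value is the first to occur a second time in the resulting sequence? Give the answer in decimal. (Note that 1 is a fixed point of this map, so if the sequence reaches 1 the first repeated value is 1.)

16587 = (4,0,12,11)_16 → 4² + 0² + 12² + 11² = 16 + 0 + 144 + 121 = 281
281 = (1,1,9)_16 → 1² + 1² + 9² = 1 + 1 + 81 = 83
83 = (5,3)_16 → 5² + 3² = 25 + 9 = 34
34 = (2,2)_16 → 2² + 2² = 4 + 4 = 8
8 = (8)_16 → 8² = 64
64 = (4,0)_16 → 4² + 0² = 16 + 0 = 16
16 = (1,0)_16 → 1² + 0² = 1 + 0 = 1  — reached the fixed point 1.
1 → 1, so 1 is the first repeated value.

1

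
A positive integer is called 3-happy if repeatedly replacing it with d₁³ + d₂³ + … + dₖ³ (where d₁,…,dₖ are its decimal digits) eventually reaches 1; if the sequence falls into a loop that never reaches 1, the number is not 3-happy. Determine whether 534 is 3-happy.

not 3-happy

534 → 5³ + 3³ + 4³ = 125 + 27 + 64 = 216
216 → 2³ + 1³ + 6³ = 8 + 1 + 216 = 225
225 → 2³ + 2³ + 5³ = 8 + 8 + 125 = 141
141 → 1³ + 4³ + 1³ = 1 + 64 + 1 = 66
66 → 6³ + 6³ = 216 + 216 = 432
432 → 4³ + 3³ + 2³ = 64 + 27 + 8 = 99
99 → 9³ + 9³ = 729 + 729 = 1458
1458 → 1³ + 4³ + 5³ + 8³ = 1 + 64 + 125 + 512 = 702
702 → 7³ + 0³ + 2³ = 343 + 0 + 8 = 351
351 → 3³ + 5³ + 1³ = 27 + 125 + 1 = 153
153 → 1³ + 5³ + 3³ = 1 + 125 + 27 = 153  — 153 already seen; the sequence cycles without reaching 1.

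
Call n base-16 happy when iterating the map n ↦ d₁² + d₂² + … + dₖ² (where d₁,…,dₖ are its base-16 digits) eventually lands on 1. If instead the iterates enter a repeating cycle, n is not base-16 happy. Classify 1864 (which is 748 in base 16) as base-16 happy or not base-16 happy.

1864 = (7,4,8)_16 → 129
129 = (8,1)_16 → 65
65 = (4,1)_16 → 17
17 = (1,1)_16 → 2
2 = (2)_16 → 4
4 = (4)_16 → 16
16 = (1,0)_16 → 1  — reached 1.

base-16 happy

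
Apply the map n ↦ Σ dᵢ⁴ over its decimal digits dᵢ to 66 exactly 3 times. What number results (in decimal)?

6514

66 → 6⁴ + 6⁴ = 1296 + 1296 = 2592
2592 → 2⁴ + 5⁴ + 9⁴ + 2⁴ = 16 + 625 + 6561 + 16 = 7218
7218 → 7⁴ + 2⁴ + 1⁴ + 8⁴ = 2401 + 16 + 1 + 4096 = 6514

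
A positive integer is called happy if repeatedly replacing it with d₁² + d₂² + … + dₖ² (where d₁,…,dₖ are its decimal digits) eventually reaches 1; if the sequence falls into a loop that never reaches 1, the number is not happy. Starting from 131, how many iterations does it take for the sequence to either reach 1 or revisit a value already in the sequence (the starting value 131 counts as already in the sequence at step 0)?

131 → 1² + 3² + 1² = 1 + 9 + 1 = 11
11 → 1² + 1² = 1 + 1 = 2
2 → 2² = 4
4 → 4² = 16
16 → 1² + 6² = 1 + 36 = 37
37 → 3² + 7² = 9 + 49 = 58
58 → 5² + 8² = 25 + 64 = 89
89 → 8² + 9² = 64 + 81 = 145
145 → 1² + 4² + 5² = 1 + 16 + 25 = 42
42 → 4² + 2² = 16 + 4 = 20
20 → 2² + 0² = 4 + 0 = 4  — 4 repeats.
That took 11 steps.

11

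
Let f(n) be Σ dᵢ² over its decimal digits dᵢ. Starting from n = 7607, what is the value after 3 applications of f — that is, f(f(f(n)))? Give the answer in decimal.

40

7607 → 7² + 6² + 0² + 7² = 134
134 → 1² + 3² + 4² = 26
26 → 2² + 6² = 40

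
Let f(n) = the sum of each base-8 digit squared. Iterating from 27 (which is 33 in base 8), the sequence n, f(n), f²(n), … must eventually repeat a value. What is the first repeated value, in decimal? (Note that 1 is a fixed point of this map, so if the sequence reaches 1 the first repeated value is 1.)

27 = (3,3)_8 → 3² + 3² = 9 + 9 = 18
18 = (2,2)_8 → 2² + 2² = 4 + 4 = 8
8 = (1,0)_8 → 1² + 0² = 1 + 0 = 1  — reached the fixed point 1.
1 → 1, so 1 is the first repeated value.

1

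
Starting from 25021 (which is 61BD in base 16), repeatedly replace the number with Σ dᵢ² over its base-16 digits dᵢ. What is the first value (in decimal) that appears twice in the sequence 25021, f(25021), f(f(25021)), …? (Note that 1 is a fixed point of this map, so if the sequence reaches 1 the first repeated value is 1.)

1

25021 = (6,1,11,13)_16 → 6² + 1² + 11² + 13² = 36 + 1 + 121 + 169 = 327
327 = (1,4,7)_16 → 1² + 4² + 7² = 1 + 16 + 49 = 66
66 = (4,2)_16 → 4² + 2² = 16 + 4 = 20
20 = (1,4)_16 → 1² + 4² = 1 + 16 = 17
17 = (1,1)_16 → 1² + 1² = 1 + 1 = 2
2 = (2)_16 → 2² = 4
4 = (4)_16 → 4² = 16
16 = (1,0)_16 → 1² + 0² = 1 + 0 = 1  — reached the fixed point 1.
1 → 1, so 1 is the first repeated value.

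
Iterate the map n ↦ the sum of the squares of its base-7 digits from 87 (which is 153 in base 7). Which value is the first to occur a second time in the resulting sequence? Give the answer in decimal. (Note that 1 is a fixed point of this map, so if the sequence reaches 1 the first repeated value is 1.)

25

87 = (1,5,3)_7 → 1² + 5² + 3² = 35
35 = (5,0)_7 → 5² + 0² = 25
25 = (3,4)_7 → 3² + 4² = 25  — 25 already appeared earlier.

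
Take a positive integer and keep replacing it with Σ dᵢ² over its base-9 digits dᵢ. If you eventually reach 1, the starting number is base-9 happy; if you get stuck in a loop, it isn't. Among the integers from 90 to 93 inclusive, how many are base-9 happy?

90: 90 → 2 → 4 → 16 → 50 → 50  (repeats 50)
91: 91 → 3 → 9 → 1  (reaches 1)
92: 92 → 6 → 36 → 16 → 50 → 50  (repeats 50)
93: 93 → 11 → 5 → 25 → 53 → 89 → 65 → 53  (repeats 53)
base-9 happy: 91

1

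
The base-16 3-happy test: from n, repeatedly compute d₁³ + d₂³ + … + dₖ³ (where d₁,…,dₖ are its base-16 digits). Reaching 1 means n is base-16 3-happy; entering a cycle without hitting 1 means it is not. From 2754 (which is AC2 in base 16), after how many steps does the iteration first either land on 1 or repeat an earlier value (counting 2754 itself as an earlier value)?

7

2754 = (10,12,2)_16 → 10³ + 12³ + 2³ = 2736
2736 = (10,11,0)_16 → 10³ + 11³ + 0³ = 2331
2331 = (9,1,11)_16 → 9³ + 1³ + 11³ = 2061
2061 = (8,0,13)_16 → 8³ + 0³ + 13³ = 2709
2709 = (10,9,5)_16 → 10³ + 9³ + 5³ = 1854
1854 = (7,3,14)_16 → 7³ + 3³ + 14³ = 3114
3114 = (12,2,10)_16 → 12³ + 2³ + 10³ = 2736  — 2736 repeats.
That took 7 steps.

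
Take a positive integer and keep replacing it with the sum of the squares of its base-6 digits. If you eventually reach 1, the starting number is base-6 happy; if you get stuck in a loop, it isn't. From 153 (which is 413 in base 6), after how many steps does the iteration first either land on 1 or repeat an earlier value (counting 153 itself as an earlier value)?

9

153 = (4,1,3)_6 → 4² + 1² + 3² = 16 + 1 + 9 = 26
26 = (4,2)_6 → 4² + 2² = 16 + 4 = 20
20 = (3,2)_6 → 3² + 2² = 9 + 4 = 13
13 = (2,1)_6 → 2² + 1² = 4 + 1 = 5
5 = (5)_6 → 5² = 25
25 = (4,1)_6 → 4² + 1² = 16 + 1 = 17
17 = (2,5)_6 → 2² + 5² = 4 + 25 = 29
29 = (4,5)_6 → 4² + 5² = 16 + 25 = 41
41 = (1,0,5)_6 → 1² + 0² + 5² = 1 + 0 + 25 = 26  — 26 repeats.
That took 9 steps.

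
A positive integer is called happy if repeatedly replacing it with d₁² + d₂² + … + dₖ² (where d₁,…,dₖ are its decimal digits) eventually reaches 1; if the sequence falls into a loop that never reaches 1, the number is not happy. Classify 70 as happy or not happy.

70 → 7² + 0² = 49
49 → 4² + 9² = 97
97 → 9² + 7² = 130
130 → 1² + 3² + 0² = 10
10 → 1² + 0² = 1  — reached 1.

happy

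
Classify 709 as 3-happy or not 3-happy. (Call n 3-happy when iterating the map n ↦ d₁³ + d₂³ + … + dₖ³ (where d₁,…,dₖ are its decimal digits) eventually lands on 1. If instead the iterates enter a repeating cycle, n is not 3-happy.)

not 3-happy

709 → 1072
1072 → 352
352 → 160
160 → 217
217 → 352  — 352 already seen; the sequence cycles without reaching 1.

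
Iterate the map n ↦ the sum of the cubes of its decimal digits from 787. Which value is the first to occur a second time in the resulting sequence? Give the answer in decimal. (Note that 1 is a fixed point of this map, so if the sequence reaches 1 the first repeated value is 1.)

1

787 → 7³ + 8³ + 7³ = 1198
1198 → 1³ + 1³ + 9³ + 8³ = 1243
1243 → 1³ + 2³ + 4³ + 3³ = 100
100 → 1³ + 0³ + 0³ = 1  — reached the fixed point 1.
1 → 1, so 1 is the first repeated value.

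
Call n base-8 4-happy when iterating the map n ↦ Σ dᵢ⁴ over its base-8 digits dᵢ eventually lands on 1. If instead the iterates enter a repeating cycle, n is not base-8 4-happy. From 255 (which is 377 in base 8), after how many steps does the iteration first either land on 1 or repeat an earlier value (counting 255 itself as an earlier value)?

255 = (3,7,7)_8 → 4883
4883 = (1,1,4,2,3)_8 → 355
355 = (5,4,3)_8 → 962
962 = (1,7,0,2)_8 → 2418
2418 = (4,5,6,2)_8 → 2193
2193 = (4,2,2,1)_8 → 289
289 = (4,4,1)_8 → 513
513 = (1,0,0,1)_8 → 2
2 = (2)_8 → 16
16 = (2,0)_8 → 16  — 16 repeats.
That took 10 steps.

10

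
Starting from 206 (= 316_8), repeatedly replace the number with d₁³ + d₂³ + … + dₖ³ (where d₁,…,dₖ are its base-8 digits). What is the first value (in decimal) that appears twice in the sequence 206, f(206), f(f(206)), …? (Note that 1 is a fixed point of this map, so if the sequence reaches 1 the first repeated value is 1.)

206 = (3,1,6)_8 → 3³ + 1³ + 6³ = 27 + 1 + 216 = 244
244 = (3,6,4)_8 → 3³ + 6³ + 4³ = 27 + 216 + 64 = 307
307 = (4,6,3)_8 → 4³ + 6³ + 3³ = 64 + 216 + 27 = 307  — 307 already appeared earlier.

307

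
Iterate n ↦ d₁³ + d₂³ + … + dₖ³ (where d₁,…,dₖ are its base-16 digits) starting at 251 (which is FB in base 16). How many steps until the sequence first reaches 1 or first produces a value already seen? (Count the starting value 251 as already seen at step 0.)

251 = (15,11)_16 → 15³ + 11³ = 3375 + 1331 = 4706
4706 = (1,2,6,2)_16 → 1³ + 2³ + 6³ + 2³ = 1 + 8 + 216 + 8 = 233
233 = (14,9)_16 → 14³ + 9³ = 2744 + 729 = 3473
3473 = (13,9,1)_16 → 13³ + 9³ + 1³ = 2197 + 729 + 1 = 2927
2927 = (11,6,15)_16 → 11³ + 6³ + 15³ = 1331 + 216 + 3375 = 4922
4922 = (1,3,3,10)_16 → 1³ + 3³ + 3³ + 10³ = 1 + 27 + 27 + 1000 = 1055
1055 = (4,1,15)_16 → 4³ + 1³ + 15³ = 64 + 1 + 3375 = 3440
3440 = (13,7,0)_16 → 13³ + 7³ + 0³ = 2197 + 343 + 0 = 2540
2540 = (9,14,12)_16 → 9³ + 14³ + 12³ = 729 + 2744 + 1728 = 5201
5201 = (1,4,5,1)_16 → 1³ + 4³ + 5³ + 1³ = 1 + 64 + 125 + 1 = 191
191 = (11,15)_16 → 11³ + 15³ = 1331 + 3375 = 4706  — 4706 repeats.
That took 11 steps.

11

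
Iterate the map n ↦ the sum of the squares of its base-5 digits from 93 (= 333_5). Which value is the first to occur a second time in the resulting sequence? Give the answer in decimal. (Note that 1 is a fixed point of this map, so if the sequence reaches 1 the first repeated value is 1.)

1

93 = (3,3,3)_5 → 3² + 3² + 3² = 27
27 = (1,0,2)_5 → 1² + 0² + 2² = 5
5 = (1,0)_5 → 1² + 0² = 1  — reached the fixed point 1.
1 → 1, so 1 is the first repeated value.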